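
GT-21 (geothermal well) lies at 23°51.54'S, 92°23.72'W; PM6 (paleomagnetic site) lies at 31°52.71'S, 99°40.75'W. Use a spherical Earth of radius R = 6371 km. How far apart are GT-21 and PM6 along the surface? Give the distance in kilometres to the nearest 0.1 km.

GT-21: φ = -23.85900°, λ = -92.39533°
PM6: φ = -31.87850°, λ = -99.67917°
Δφ = -8.0195°,  Δλ = -7.2838°
a = sin²(Δφ/2) + cos φ₁ cos φ₂ sin²(Δλ/2) = 0.008023
c = 2·arcsin(√a) = 0.179385 rad = 10.2780°
d = R·c = 6371 × 0.179385 = 1142.9 km

1142.9 km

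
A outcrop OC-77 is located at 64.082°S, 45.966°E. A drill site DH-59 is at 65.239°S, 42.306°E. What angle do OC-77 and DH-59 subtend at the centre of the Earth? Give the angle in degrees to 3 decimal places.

1.947°

Δφ = -1.1570°,  Δλ = -3.6600°
a = sin²(Δφ/2) + cos φ₁ cos φ₂ sin²(Δλ/2) = 0.000289
c = 2·arcsin(√a) = 0.033980 rad = 1.9469°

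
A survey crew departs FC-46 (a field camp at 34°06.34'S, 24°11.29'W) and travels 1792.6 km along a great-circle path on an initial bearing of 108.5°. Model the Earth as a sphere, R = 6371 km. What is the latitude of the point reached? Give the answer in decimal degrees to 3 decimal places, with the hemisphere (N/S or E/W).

FC-46: φ = -34.10567°, λ = -24.18817°
δ = d/R = 1792.6/6371 = 0.281369 rad
φ₂ = arcsin(sin φ₁ cos δ + cos φ₁ sin δ cos θ)
   = arcsin(-0.56072·0.96068 + 0.82800·0.27767·-0.31730) = -37.70700°
λ₂ = λ₁ + atan2(sin θ sin δ cos φ₁, cos δ − sin φ₁ sin φ₂) = -4.74725°

37.707°S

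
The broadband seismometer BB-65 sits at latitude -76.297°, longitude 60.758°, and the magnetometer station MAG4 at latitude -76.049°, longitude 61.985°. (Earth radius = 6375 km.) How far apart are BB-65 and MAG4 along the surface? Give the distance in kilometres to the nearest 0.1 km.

Δφ = 0.2480°,  Δλ = 1.2270°
a = sin²(Δφ/2) + cos φ₁ cos φ₂ sin²(Δλ/2) = 0.000011
c = 2·arcsin(√a) = 0.006703 rad = 0.3840°
d = R·c = 6375 × 0.006703 = 42.7 km

42.7 km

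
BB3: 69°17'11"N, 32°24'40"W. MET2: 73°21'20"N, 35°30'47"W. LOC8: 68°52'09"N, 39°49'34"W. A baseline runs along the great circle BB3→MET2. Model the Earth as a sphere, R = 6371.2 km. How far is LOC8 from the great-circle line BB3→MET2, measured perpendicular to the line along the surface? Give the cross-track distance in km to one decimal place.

295.8 km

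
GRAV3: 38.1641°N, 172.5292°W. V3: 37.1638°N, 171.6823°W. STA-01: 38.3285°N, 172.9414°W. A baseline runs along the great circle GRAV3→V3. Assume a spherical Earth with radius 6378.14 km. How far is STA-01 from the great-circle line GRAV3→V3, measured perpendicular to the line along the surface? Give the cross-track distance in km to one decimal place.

δ₁₃ = central angle GRAV3→STA-01 = 0.006337 rad  (haversine)
θ₁₃ = bearing GRAV3→STA-01 = 297.051°,  θ₁₂ = bearing GRAV3→V3 = 145.910°
dₓₜ = R·arcsin(sin δ₁₃ · sin(θ₁₃ − θ₁₂)) = 6378.14·arcsin(0.00634·sin(151.141°)) = 19.508 km
|dₓₜ| = 19.508 km

19.5 km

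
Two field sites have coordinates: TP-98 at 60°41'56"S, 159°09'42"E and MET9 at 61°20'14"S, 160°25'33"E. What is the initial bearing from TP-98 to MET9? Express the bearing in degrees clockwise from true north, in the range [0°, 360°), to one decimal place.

136.7°

TP-98: φ = -60.69889°, λ = +159.16167°
MET9: φ = -61.33722°, λ = +160.42583°
Δλ = 1.2642°
y = sin Δλ · cos φ₂ = 0.010582
x = cos φ₁ sin φ₂ − sin φ₁ cos φ₂ cos Δλ = -0.011243
θ = atan2(y, x) = 136.7333° → 136.7333° (mod 360°)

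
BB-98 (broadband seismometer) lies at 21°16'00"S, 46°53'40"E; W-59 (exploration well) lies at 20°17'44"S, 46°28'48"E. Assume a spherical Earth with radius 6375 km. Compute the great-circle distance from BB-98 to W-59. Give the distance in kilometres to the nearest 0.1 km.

BB-98: φ = -21.26667°, λ = +46.89444°
W-59: φ = -20.29556°, λ = +46.48000°
Δφ = 0.9711°,  Δλ = -0.4144°
a = sin²(Δφ/2) + cos φ₁ cos φ₂ sin²(Δλ/2) = 0.000083
c = 2·arcsin(√a) = 0.018248 rad = 1.0456°
d = R·c = 6375 × 0.018248 = 116.3 km

116.3 km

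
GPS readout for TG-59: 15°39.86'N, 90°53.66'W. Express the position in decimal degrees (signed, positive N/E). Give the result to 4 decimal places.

+15.6643°, -90.8943°

lat: 15.6643° N → +15.6643°
lon: 90.8943° W → -90.8943°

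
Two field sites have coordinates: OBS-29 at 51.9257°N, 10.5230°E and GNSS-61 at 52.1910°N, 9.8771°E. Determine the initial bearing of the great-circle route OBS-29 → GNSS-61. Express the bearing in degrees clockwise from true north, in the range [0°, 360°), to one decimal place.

Δλ = -0.6459°
y = sin Δλ · cos φ₂ = -0.006911
x = cos φ₁ sin φ₂ − sin φ₁ cos φ₂ cos Δλ = 0.004661
θ = atan2(y, x) = -56.0015° → 303.9985° (mod 360°)

304.0°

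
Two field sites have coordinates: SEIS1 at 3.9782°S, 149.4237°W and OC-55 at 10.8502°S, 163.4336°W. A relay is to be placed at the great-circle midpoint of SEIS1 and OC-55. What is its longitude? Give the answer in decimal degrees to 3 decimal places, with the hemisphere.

156.374°W

Bx = cos φ₂ cos Δλ = 0.952908,  By = cos φ₂ sin Δλ = -0.237762
φₘ = atan2(sin φ₁ + sin φ₂, √((cos φ₁ + Bx)² + By²)) = -7.46933°
λₘ = λ₁ + atan2(By, cos φ₁ + Bx) = -156.37364°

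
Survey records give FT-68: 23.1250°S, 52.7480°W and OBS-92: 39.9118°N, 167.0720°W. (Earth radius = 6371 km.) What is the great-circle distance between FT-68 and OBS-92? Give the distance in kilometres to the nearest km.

Δφ = 63.0368°,  Δλ = -114.3240°
a = sin²(Δφ/2) + cos φ₁ cos φ₂ sin²(Δλ/2) = 0.771268
c = 2·arcsin(√a) = 2.144250 rad = 122.8565°
d = R·c = 6371 × 2.144250 = 13661.0 km

13661 km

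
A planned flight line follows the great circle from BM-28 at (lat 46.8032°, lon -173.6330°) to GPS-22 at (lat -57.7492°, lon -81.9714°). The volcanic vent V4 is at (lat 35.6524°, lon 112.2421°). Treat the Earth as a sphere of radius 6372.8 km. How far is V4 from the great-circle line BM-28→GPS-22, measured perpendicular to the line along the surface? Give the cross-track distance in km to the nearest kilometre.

2673 km

δ₁₃ = central angle BM-28→V4 = 0.955673 rad  (haversine)
θ₁₃ = bearing BM-28→V4 = 286.865°,  θ₁₂ = bearing BM-28→GPS-22 = 136.780°
dₓₜ = R·arcsin(sin δ₁₃ · sin(θ₁₃ − θ₁₂)) = 6372.8·arcsin(0.81670·sin(150.085°)) = 2673.390 km
|dₓₜ| = 2673.390 km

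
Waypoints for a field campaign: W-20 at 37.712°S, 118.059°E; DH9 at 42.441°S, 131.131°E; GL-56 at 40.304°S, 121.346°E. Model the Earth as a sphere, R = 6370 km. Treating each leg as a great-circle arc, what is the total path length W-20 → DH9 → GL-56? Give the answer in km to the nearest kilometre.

2078 km

W-20→DH9: c = 0.192822 rad, d = 1228.28 km
DH9→GL-56: c = 0.133386 rad, d = 849.67 km
Total = 1228.28 + 849.67 = 2077.95 km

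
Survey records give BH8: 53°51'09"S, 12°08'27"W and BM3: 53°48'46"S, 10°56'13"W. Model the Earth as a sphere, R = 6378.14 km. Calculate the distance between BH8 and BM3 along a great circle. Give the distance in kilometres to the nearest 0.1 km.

BH8: φ = -53.85250°, λ = -12.14083°
BM3: φ = -53.81278°, λ = -10.93694°
Δφ = 0.0397°,  Δλ = 1.2039°
a = sin²(Δφ/2) + cos φ₁ cos φ₂ sin²(Δλ/2) = 0.000039
c = 2·arcsin(√a) = 0.012419 rad = 0.7116°
d = R·c = 6378.14 × 0.012419 = 79.2 km

79.2 km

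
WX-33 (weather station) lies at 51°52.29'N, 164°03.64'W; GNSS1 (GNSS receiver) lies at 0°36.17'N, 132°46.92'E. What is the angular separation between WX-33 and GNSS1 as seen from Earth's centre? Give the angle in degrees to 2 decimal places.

WX-33: φ = +51.87150°, λ = -164.06067°
GNSS1: φ = +0.60283°, λ = +132.78200°
Δφ = -51.2687°,  Δλ = -63.1573°
a = sin²(Δφ/2) + cos φ₁ cos φ₂ sin²(Δλ/2) = 0.356472
c = 2·arcsin(√a) = 1.279645 rad = 73.3183°

73.32°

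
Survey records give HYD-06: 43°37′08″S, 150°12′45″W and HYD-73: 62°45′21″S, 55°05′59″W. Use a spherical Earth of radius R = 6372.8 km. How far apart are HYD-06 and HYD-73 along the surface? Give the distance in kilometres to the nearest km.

HYD-06: φ = -43.61889°, λ = -150.21250°
HYD-73: φ = -62.75583°, λ = -55.09972°
Δφ = -19.1369°,  Δλ = 95.1128°
a = sin²(Δφ/2) + cos φ₁ cos φ₂ sin²(Δλ/2) = 0.208103
c = 2·arcsin(√a) = 0.947403 rad = 54.2822°
d = R·c = 6372.8 × 0.947403 = 6037.6 km

6038 km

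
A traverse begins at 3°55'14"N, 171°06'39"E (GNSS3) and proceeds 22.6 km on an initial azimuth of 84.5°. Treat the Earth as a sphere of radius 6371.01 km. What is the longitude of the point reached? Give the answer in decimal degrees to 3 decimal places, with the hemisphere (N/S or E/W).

GNSS3: φ = +3.92056°, λ = +171.11083°
δ = d/R = 22.6/6371.01 = 0.003547 rad
φ₂ = arcsin(sin φ₁ cos δ + cos φ₁ sin δ cos θ)
   = arcsin(0.06837·0.99999 + 0.99766·0.00355·0.09585) = 3.94001°
λ₂ = λ₁ + atan2(sin θ sin δ cos φ₁, cos δ − sin φ₁ sin φ₂) = 171.31362°

171.314°E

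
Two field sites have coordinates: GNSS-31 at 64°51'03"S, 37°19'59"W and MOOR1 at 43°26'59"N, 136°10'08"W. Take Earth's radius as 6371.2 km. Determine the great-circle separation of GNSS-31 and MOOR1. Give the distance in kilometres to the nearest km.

14685 km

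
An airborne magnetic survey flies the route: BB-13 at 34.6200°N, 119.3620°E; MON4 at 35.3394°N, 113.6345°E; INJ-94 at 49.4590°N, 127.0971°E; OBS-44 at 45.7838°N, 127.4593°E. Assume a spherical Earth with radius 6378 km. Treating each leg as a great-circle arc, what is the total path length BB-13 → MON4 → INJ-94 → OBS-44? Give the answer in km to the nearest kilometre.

2854 km

BB-13→MON4: c = 0.082850 rad, d = 528.42 km
MON4→INJ-94: c = 0.300397 rad, d = 1915.93 km
INJ-94→OBS-44: c = 0.064285 rad, d = 410.01 km
Total = 528.42 + 1915.93 + 410.01 = 2854.36 km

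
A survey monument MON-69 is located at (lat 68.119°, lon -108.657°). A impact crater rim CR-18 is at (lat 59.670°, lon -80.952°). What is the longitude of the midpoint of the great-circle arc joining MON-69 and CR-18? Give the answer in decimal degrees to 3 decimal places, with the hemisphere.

92.676°W

Bx = cos φ₂ cos Δλ = 0.447085,  By = cos φ₂ sin Δλ = 0.234775
φₘ = atan2(sin φ₁ + sin φ₂, √((cos φ₁ + Bx)² + By²)) = 64.54132°
λₘ = λ₁ + atan2(By, cos φ₁ + Bx) = -92.67568°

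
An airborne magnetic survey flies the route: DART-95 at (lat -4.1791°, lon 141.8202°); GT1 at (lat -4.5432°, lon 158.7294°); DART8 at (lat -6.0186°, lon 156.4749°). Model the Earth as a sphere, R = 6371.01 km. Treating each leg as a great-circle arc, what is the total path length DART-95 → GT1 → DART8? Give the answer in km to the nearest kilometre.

2174 km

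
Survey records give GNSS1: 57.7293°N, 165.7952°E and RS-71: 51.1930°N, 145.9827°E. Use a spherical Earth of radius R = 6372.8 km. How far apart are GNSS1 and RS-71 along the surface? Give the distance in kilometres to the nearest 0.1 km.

1465.0 km

Δφ = -6.5363°,  Δλ = -19.8125°
a = sin²(Δφ/2) + cos φ₁ cos φ₂ sin²(Δλ/2) = 0.013153
c = 2·arcsin(√a) = 0.229881 rad = 13.1712°
d = R·c = 6372.8 × 0.229881 = 1465.0 km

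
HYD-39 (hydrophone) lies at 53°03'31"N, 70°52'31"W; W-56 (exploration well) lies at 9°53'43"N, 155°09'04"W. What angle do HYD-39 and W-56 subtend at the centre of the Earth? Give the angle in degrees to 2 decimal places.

78.67°

HYD-39: φ = +53.05861°, λ = -70.87528°
W-56: φ = +9.89528°, λ = -155.15111°
Δφ = -43.1633°,  Δλ = -84.2758°
a = sin²(Δφ/2) + cos φ₁ cos φ₂ sin²(Δλ/2) = 0.401800
c = 2·arcsin(√a) = 1.373110 rad = 78.6734°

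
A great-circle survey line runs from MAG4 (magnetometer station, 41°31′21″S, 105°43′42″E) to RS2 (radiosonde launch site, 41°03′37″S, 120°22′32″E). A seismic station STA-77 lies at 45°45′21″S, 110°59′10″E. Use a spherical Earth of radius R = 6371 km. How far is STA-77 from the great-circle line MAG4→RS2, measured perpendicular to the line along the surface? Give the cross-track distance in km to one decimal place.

MAG4: φ = -41.52250°, λ = +105.72833°
RS2: φ = -41.06028°, λ = +120.37556°
STA-77: φ = -45.75583°, λ = +110.98611°
δ₁₃ = central angle MAG4→STA-77 = 0.099300 rad  (haversine)
θ₁₃ = bearing MAG4→STA-77 = 139.839°,  θ₁₂ = bearing MAG4→RS2 = 92.456°
dₓₜ = R·arcsin(sin δ₁₃ · sin(θ₁₃ − θ₁₂)) = 6371·arcsin(0.09914·sin(47.384°)) = 465.211 km
|dₓₜ| = 465.211 km

465.2 km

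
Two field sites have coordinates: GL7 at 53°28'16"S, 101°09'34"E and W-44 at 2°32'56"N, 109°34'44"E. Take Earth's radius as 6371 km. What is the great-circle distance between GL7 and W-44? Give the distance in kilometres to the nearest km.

GL7: φ = -53.47111°, λ = +101.15944°
W-44: φ = +2.54889°, λ = +109.57889°
Δφ = 56.0200°,  Δλ = 8.4194°
a = sin²(Δφ/2) + cos φ₁ cos φ₂ sin²(Δλ/2) = 0.223753
c = 2·arcsin(√a) = 0.985442 rad = 56.4617°
d = R·c = 6371 × 0.985442 = 6278.3 km

6278 km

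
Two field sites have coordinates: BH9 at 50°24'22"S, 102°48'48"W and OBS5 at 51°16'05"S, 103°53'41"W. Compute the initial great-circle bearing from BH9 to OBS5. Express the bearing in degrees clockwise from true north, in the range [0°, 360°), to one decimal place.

218.0°

BH9: φ = -50.40611°, λ = -102.81333°
OBS5: φ = -51.26806°, λ = -103.89472°
Δλ = -1.0814°
y = sin Δλ · cos φ₂ = -0.011808
x = cos φ₁ sin φ₂ − sin φ₁ cos φ₂ cos Δλ = -0.015129
θ = atan2(y, x) = -142.0280° → 217.9720° (mod 360°)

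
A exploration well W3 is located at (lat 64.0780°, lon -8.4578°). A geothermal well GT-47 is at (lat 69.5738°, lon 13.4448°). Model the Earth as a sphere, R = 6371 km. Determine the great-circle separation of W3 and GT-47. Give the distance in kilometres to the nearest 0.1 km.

Δφ = 5.4958°,  Δλ = 21.9026°
a = sin²(Δφ/2) + cos φ₁ cos φ₂ sin²(Δλ/2) = 0.007804
c = 2·arcsin(√a) = 0.176917 rad = 10.1366°
d = R·c = 6371 × 0.176917 = 1127.1 km

1127.1 km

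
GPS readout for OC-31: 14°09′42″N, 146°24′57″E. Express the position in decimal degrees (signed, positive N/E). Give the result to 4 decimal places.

+14.1617°, +146.4158°

lat: 14.1617° N → +14.1617°
lon: 146.4158° E → +146.4158°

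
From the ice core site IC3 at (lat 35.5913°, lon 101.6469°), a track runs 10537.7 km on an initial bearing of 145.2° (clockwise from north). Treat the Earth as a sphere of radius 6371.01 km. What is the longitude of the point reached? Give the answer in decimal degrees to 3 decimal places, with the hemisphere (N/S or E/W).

155.948°E

δ = d/R = 10537.7/6371.01 = 1.654008 rad
φ₂ = arcsin(sin φ₁ cos δ + cos φ₁ sin δ cos θ)
   = arcsin(0.58200·-0.08312 + 0.81319·0.99654·-0.82115) = -45.54595°
λ₂ = λ₁ + atan2(sin θ sin δ cos φ₁, cos δ − sin φ₁ sin φ₂) = 155.94783°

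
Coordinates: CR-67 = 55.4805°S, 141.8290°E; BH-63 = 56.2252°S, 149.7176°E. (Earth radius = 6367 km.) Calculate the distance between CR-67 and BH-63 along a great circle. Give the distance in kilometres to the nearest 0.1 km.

498.7 km

Δφ = -0.7447°,  Δλ = 7.8886°
a = sin²(Δφ/2) + cos φ₁ cos φ₂ sin²(Δλ/2) = 0.001533
c = 2·arcsin(√a) = 0.078324 rad = 4.4876°
d = R·c = 6367 × 0.078324 = 498.7 km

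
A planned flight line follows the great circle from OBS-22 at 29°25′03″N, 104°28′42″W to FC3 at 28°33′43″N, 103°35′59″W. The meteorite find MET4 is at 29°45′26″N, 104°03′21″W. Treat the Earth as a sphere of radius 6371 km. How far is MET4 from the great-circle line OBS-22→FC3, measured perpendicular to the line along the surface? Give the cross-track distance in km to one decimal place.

55.6 km

OBS-22: φ = +29.41750°, λ = -104.47833°
FC3: φ = +28.56194°, λ = -103.59972°
MET4: φ = +29.75722°, λ = -104.05583°
δ₁₃ = central angle OBS-22→MET4 = 0.008734 rad  (haversine)
θ₁₃ = bearing OBS-22→MET4 = 47.138°,  θ₁₂ = bearing OBS-22→FC3 = 137.854°
dₓₜ = R·arcsin(sin δ₁₃ · sin(θ₁₃ − θ₁₂)) = 6371·arcsin(0.00873·sin(-90.716°)) = -55.637 km
|dₓₜ| = 55.637 km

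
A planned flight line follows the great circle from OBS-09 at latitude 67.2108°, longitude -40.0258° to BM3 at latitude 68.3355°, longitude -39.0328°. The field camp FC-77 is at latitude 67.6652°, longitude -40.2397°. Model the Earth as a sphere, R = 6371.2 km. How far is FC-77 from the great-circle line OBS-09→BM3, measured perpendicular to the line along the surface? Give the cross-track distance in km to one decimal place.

24.2 km

δ₁₃ = central angle OBS-09→FC-77 = 0.008059 rad  (haversine)
θ₁₃ = bearing OBS-09→FC-77 = 349.861°,  θ₁₂ = bearing OBS-09→BM3 = 18.009°
dₓₜ = R·arcsin(sin δ₁₃ · sin(θ₁₃ − θ₁₂)) = 6371.2·arcsin(0.00806·sin(331.851°)) = -24.223 km
|dₓₜ| = 24.223 km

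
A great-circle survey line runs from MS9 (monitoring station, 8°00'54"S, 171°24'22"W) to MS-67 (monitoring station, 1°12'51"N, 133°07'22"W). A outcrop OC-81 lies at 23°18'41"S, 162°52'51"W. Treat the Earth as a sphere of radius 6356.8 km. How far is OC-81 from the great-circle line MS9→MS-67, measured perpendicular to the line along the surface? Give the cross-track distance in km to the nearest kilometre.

MS9: φ = -8.01500°, λ = -171.40611°
MS-67: φ = +1.21417°, λ = -133.12278°
OC-81: φ = -23.31139°, λ = -162.88083°
δ₁₃ = central angle MS9→OC-81 = 0.302731 rad  (haversine)
θ₁₃ = bearing MS9→OC-81 = 152.828°,  θ₁₂ = bearing MS9→MS-67 = 78.111°
dₓₜ = R·arcsin(sin δ₁₃ · sin(θ₁₃ − θ₁₂)) = 6356.8·arcsin(0.29813·sin(74.717°)) = 1854.310 km
|dₓₜ| = 1854.310 km

1854 km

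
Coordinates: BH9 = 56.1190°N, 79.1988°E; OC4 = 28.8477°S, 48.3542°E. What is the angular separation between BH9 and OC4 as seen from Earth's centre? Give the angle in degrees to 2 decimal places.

88.93°

Δφ = -84.9667°,  Δλ = -30.8446°
a = sin²(Δφ/2) + cos φ₁ cos φ₂ sin²(Δλ/2) = 0.490664
c = 2·arcsin(√a) = 1.552124 rad = 88.9301°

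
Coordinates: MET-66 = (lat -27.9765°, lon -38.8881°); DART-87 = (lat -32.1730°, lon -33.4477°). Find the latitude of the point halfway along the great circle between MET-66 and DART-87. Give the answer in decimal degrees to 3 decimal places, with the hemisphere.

Bx = cos φ₂ cos Δλ = 0.842631,  By = cos φ₂ sin Δλ = 0.080252
φₘ = atan2(sin φ₁ + sin φ₂, √((cos φ₁ + Bx)² + By²)) = -30.10276°
λₘ = λ₁ + atan2(By, cos φ₁ + Bx) = -36.22566°

30.103°S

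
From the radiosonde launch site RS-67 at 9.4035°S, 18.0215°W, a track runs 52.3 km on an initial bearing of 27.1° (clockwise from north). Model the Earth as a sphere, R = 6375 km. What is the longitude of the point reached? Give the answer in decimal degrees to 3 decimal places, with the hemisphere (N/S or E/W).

δ = d/R = 52.3/6375 = 0.008204 rad
φ₂ = arcsin(sin φ₁ cos δ + cos φ₁ sin δ cos θ)
   = arcsin(-0.16339·0.99997 + 0.98656·0.00820·0.89021) = -8.98499°
λ₂ = λ₁ + atan2(sin θ sin δ cos φ₁, cos δ − sin φ₁ sin φ₂) = -17.80471°

17.805°W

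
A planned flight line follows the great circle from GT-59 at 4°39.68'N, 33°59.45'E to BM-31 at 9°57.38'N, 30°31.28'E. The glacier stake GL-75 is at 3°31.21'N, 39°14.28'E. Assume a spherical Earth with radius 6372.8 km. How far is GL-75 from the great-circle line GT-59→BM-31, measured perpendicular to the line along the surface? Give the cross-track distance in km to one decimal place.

GT-59: φ = +4.66133°, λ = +33.99083°
BM-31: φ = +9.95633°, λ = +30.52133°
GL-75: φ = +3.52017°, λ = +39.23800°
δ₁₃ = central angle GT-59→GL-75 = 0.093491 rad  (haversine)
θ₁₃ = bearing GT-59→GL-75 = 102.104°,  θ₁₂ = bearing GT-59→BM-31 = 327.183°
dₓₜ = R·arcsin(sin δ₁₃ · sin(θ₁₃ − θ₁₂)) = 6372.8·arcsin(0.09336·sin(-225.079°)) = 421.568 km
|dₓₜ| = 421.568 km

421.6 km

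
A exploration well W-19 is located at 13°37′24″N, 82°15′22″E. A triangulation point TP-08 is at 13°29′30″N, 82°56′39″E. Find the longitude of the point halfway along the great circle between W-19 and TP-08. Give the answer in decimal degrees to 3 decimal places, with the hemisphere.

W-19: φ = +13.62333°, λ = +82.25611°
TP-08: φ = +13.49167°, λ = +82.94417°
Bx = cos φ₂ cos Δλ = 0.972334,  By = cos φ₂ sin Δλ = 0.011677
φₘ = atan2(sin φ₁ + sin φ₂, √((cos φ₁ + Bx)² + By²)) = 13.55774°
λₘ = λ₁ + atan2(By, cos φ₁ + Bx) = 82.60023°

82.600°E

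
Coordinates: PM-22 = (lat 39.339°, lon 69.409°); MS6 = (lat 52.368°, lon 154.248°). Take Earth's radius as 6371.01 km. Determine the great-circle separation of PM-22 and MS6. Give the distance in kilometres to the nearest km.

6339 km

Δφ = 13.0290°,  Δλ = 84.8390°
a = sin²(Δφ/2) + cos φ₁ cos φ₂ sin²(Δλ/2) = 0.227749
c = 2·arcsin(√a) = 0.995001 rad = 57.0094°
d = R·c = 6371.01 × 0.995001 = 6339.2 km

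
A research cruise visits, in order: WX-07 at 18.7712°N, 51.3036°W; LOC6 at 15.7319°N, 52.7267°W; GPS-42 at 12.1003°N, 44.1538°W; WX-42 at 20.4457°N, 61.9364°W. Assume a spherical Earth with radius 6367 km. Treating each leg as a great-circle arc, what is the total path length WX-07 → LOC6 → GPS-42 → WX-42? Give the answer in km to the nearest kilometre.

WX-07→LOC6: c = 0.058106 rad, d = 369.96 km
LOC6→GPS-42: c = 0.158429 rad, d = 1008.71 km
GPS-42→WX-42: c = 0.331246 rad, d = 2109.05 km
Total = 369.96 + 1008.71 + 2109.05 = 3487.72 km

3488 km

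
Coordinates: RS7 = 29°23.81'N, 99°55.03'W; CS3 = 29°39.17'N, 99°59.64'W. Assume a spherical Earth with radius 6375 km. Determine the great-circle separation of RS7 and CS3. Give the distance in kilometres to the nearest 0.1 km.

RS7: φ = +29.39683°, λ = -99.91717°
CS3: φ = +29.65283°, λ = -99.99400°
Δφ = 0.2560°,  Δλ = -0.0768°
a = sin²(Δφ/2) + cos φ₁ cos φ₂ sin²(Δλ/2) = 0.000005
c = 2·arcsin(√a) = 0.004618 rad = 0.2646°
d = R·c = 6375 × 0.004618 = 29.4 km

29.4 km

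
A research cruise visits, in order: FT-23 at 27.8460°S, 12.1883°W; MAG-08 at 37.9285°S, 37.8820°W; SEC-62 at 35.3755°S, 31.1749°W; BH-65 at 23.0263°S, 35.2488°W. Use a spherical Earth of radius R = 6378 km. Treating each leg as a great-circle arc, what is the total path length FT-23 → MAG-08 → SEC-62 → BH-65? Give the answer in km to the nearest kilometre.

4732 km

FT-23→MAG-08: c = 0.413807 rad, d = 2639.26 km
MAG-08→SEC-62: c = 0.103914 rad, d = 662.76 km
SEC-62→BH-65: c = 0.224227 rad, d = 1430.12 km
Total = 2639.26 + 662.76 + 1430.12 = 4732.14 km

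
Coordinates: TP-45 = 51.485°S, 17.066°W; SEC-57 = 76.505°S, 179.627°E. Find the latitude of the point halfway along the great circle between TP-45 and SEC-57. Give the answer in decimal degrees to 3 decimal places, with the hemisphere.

Bx = cos φ₂ cos Δλ = -0.223526,  By = cos φ₂ sin Δλ = -0.067031
φₘ = atan2(sin φ₁ + sin φ₂, √((cos φ₁ + Bx)² + By²)) = -77.01096°
λₘ = λ₁ + atan2(By, cos φ₁ + Bx) = -26.59800°

77.011°S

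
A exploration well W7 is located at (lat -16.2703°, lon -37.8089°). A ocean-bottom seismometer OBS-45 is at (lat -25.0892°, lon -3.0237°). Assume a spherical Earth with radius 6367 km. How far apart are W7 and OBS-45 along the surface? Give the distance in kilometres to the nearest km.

Δφ = -8.8189°,  Δλ = 34.7852°
a = sin²(Δφ/2) + cos φ₁ cos φ₂ sin²(Δλ/2) = 0.083591
c = 2·arcsin(√a) = 0.586619 rad = 33.6108°
d = R·c = 6367 × 0.586619 = 3735.0 km

3735 km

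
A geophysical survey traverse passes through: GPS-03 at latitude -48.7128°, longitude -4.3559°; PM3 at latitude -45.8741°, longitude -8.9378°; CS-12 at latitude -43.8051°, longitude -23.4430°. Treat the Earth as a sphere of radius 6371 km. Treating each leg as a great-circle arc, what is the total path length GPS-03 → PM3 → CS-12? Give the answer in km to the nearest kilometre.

GPS-03→PM3: c = 0.073437 rad, d = 467.86 km
PM3→CS-12: c = 0.182838 rad, d = 1164.86 km
Total = 467.86 + 1164.86 = 1632.72 km

1633 km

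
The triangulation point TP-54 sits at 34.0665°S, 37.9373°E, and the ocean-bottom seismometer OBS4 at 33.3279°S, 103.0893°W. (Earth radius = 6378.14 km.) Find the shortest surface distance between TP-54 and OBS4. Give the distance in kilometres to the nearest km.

Δφ = 0.7386°,  Δλ = -141.0266°
a = sin²(Δφ/2) + cos φ₁ cos φ₂ sin²(Δλ/2) = 0.615170
c = 2·arcsin(√a) = 1.803222 rad = 103.3170°
d = R·c = 6378.14 × 1.803222 = 11501.2 km

11501 km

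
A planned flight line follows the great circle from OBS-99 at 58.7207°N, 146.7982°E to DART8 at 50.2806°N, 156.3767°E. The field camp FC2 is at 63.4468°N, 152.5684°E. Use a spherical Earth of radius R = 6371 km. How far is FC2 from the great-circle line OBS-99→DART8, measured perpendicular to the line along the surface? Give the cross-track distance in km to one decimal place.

554.4 km

δ₁₃ = central angle OBS-99→FC2 = 0.095703 rad  (haversine)
θ₁₃ = bearing OBS-99→FC2 = 28.056°,  θ₁₂ = bearing OBS-99→DART8 = 142.616°
dₓₜ = R·arcsin(sin δ₁₃ · sin(θ₁₃ − θ₁₂)) = 6371·arcsin(0.09556·sin(-114.561°)) = -554.413 km
|dₓₜ| = 554.413 km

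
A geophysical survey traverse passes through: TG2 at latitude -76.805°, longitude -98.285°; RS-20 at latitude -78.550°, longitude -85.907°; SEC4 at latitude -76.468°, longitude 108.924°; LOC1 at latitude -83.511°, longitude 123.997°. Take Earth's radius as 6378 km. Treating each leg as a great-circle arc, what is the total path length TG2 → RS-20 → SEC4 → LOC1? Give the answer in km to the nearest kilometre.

3939 km

TG2→RS-20: c = 0.055090 rad, d = 351.37 km
RS-20→SEC4: c = 0.432340 rad, d = 2757.46 km
SEC4→LOC1: c = 0.130133 rad, d = 829.99 km
Total = 351.37 + 2757.46 + 829.99 = 3938.82 km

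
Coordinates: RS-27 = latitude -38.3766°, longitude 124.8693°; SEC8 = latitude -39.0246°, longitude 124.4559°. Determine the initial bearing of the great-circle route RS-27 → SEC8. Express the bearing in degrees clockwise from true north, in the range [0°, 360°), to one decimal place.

206.3°

Δλ = -0.4134°
y = sin Δλ · cos φ₂ = -0.005605
x = cos φ₁ sin φ₂ − sin φ₁ cos φ₂ cos Δλ = -0.011322
θ = atan2(y, x) = -153.6612° → 206.3388° (mod 360°)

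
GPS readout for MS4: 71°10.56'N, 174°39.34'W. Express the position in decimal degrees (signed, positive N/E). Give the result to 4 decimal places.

+71.1760°, -174.6557°

lat: 71.1760° N → +71.1760°
lon: 174.6557° W → -174.6557°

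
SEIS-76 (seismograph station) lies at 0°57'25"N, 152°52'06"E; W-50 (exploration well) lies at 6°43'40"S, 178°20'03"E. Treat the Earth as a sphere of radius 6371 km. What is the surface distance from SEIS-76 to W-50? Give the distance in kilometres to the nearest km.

2952 km

SEIS-76: φ = +0.95694°, λ = +152.86833°
W-50: φ = -6.72778°, λ = +178.33417°
Δφ = -7.6847°,  Δλ = 25.4658°
a = sin²(Δφ/2) + cos φ₁ cos φ₂ sin²(Δλ/2) = 0.052728
c = 2·arcsin(√a) = 0.463388 rad = 26.5502°
d = R·c = 6371 × 0.463388 = 2952.2 km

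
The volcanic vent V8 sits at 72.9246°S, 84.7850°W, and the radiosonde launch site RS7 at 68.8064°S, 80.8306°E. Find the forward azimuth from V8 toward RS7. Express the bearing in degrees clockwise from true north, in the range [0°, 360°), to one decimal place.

Δλ = 165.6156°
y = sin Δλ · cos φ₂ = 0.089811
x = cos φ₁ sin φ₂ − sin φ₁ cos φ₂ cos Δλ = -0.608521
θ = atan2(y, x) = 171.6044° → 171.6044° (mod 360°)

171.6°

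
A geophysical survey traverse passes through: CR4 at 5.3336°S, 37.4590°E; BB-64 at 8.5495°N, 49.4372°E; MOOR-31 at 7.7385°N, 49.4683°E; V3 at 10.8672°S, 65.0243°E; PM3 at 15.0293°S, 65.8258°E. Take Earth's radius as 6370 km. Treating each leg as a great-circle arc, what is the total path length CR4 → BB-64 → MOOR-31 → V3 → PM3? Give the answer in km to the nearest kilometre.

CR4→BB-64: c = 0.319638 rad, d = 2036.10 km
BB-64→MOOR-31: c = 0.014165 rad, d = 90.23 km
MOOR-31→V3: c = 0.422443 rad, d = 2690.96 km
V3→PM3: c = 0.073910 rad, d = 470.81 km
Total = 2036.10 + 90.23 + 2690.96 + 470.81 = 5288.10 km

5288 km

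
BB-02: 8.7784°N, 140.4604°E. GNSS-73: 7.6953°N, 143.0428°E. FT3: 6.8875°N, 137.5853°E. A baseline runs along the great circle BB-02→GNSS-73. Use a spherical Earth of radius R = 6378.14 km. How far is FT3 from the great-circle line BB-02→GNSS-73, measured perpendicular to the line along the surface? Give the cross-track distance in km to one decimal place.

316.0 km

δ₁₃ = central angle BB-02→FT3 = 0.059667 rad  (haversine)
θ₁₃ = bearing BB-02→FT3 = 236.624°,  θ₁₂ = bearing BB-02→GNSS-73 = 112.778°
dₓₜ = R·arcsin(sin δ₁₃ · sin(θ₁₃ − θ₁₂)) = 6378.14·arcsin(0.05963·sin(123.846°)) = 316.017 km
|dₓₜ| = 316.017 km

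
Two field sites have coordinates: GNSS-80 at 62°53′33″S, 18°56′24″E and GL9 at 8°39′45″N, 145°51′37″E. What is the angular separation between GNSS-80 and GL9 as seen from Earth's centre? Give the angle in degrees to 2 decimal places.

GNSS-80: φ = -62.89250°, λ = +18.94000°
GL9: φ = +8.66250°, λ = +145.86028°
Δφ = 71.5550°,  Δλ = 126.9203°
a = sin²(Δφ/2) + cos φ₁ cos φ₂ sin²(Δλ/2) = 0.702332
c = 2·arcsin(√a) = 1.987408 rad = 113.8701°

113.87°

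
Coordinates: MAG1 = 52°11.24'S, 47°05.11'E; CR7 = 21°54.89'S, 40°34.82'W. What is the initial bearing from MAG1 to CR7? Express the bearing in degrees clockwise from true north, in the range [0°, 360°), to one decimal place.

257.9°

MAG1: φ = -52.18733°, λ = +47.08517°
CR7: φ = -21.91483°, λ = -40.58033°
Δλ = -87.6655°
y = sin Δλ · cos φ₂ = -0.926970
x = cos φ₁ sin φ₂ − sin φ₁ cos φ₂ cos Δλ = -0.198964
θ = atan2(y, x) = -102.1141° → 257.8859° (mod 360°)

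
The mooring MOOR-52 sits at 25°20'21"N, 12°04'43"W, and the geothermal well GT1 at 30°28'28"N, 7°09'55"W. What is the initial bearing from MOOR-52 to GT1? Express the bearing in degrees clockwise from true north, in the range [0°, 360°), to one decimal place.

39.1°

MOOR-52: φ = +25.33917°, λ = -12.07861°
GT1: φ = +30.47444°, λ = -7.16528°
Δλ = 4.9133°
y = sin Δλ · cos φ₂ = 0.073817
x = cos φ₁ sin φ₂ − sin φ₁ cos φ₂ cos Δλ = 0.090863
θ = atan2(y, x) = 39.0903° → 39.0903° (mod 360°)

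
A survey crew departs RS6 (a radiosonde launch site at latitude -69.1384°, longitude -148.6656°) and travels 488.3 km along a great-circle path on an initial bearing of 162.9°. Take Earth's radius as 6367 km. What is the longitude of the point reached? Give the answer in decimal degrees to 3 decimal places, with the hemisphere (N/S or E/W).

144.172°W

δ = d/R = 488.3/6367 = 0.076692 rad
φ₂ = arcsin(sin φ₁ cos δ + cos φ₁ sin δ cos θ)
   = arcsin(-0.93444·0.99706 + 0.35611·0.07662·-0.95579) = -73.29048°
λ₂ = λ₁ + atan2(sin θ sin δ cos φ₁, cos δ − sin φ₁ sin φ₂) = -144.17160°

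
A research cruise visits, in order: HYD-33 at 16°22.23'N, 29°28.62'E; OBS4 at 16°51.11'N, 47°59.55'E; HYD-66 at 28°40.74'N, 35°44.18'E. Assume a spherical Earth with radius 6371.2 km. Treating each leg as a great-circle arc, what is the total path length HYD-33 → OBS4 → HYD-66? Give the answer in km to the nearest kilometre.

3789 km

HYD-33: φ = +16.37050°, λ = +29.47700°
OBS4: φ = +16.85183°, λ = +47.99250°
HYD-66: φ = +28.67900°, λ = +35.73633°
HYD-33→OBS4: c = 0.309672 rad, d = 1972.98 km
OBS4→HYD-66: c = 0.285101 rad, d = 1816.43 km
Total = 1972.98 + 1816.43 = 3789.42 km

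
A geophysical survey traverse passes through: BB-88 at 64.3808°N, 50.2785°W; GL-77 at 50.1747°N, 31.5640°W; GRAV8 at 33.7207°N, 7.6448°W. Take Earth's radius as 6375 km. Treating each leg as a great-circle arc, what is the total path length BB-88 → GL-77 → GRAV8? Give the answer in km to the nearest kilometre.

BB-88→GL-77: c = 0.301884 rad, d = 1924.51 km
GL-77→GRAV8: c = 0.419486 rad, d = 2674.22 km
Total = 1924.51 + 2674.22 = 4598.73 km

4599 km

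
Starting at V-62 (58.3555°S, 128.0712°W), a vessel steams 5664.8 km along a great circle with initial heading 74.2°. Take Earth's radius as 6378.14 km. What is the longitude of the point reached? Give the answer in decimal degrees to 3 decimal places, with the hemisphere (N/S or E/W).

δ = d/R = 5664.8/6378.14 = 0.888159 rad
φ₂ = arcsin(sin φ₁ cos δ + cos φ₁ sin δ cos θ)
   = arcsin(-0.85132·0.63084 + 0.52465·0.77591·0.27228) = -25.22717°
λ₂ = λ₁ + atan2(sin θ sin δ cos φ₁, cos δ − sin φ₁ sin φ₂) = -72.45128°

72.451°W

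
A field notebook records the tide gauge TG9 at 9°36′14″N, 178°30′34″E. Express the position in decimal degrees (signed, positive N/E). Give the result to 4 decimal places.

lat: 9.6039° N → +9.6039°
lon: 178.5094° E → +178.5094°

+9.6039°, +178.5094°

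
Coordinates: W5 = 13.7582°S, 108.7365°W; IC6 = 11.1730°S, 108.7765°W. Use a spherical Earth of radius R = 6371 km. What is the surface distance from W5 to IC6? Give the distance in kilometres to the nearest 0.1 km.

287.5 km

Δφ = 2.5852°,  Δλ = -0.0400°
a = sin²(Δφ/2) + cos φ₁ cos φ₂ sin²(Δλ/2) = 0.000509
c = 2·arcsin(√a) = 0.045125 rad = 2.5855°
d = R·c = 6371 × 0.045125 = 287.5 km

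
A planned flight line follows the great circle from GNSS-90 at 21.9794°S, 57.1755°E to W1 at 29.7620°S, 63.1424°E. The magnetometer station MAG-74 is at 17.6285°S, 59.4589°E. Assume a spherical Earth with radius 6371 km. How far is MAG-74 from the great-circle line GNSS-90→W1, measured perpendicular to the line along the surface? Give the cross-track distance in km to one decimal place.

467.2 km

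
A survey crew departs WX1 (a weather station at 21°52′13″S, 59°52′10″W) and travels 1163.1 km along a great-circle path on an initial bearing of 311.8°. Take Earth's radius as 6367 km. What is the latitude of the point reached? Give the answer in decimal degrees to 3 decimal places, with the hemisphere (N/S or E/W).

WX1: φ = -21.87028°, λ = -59.86944°
δ = d/R = 1163.1/6367 = 0.182676 rad
φ₂ = arcsin(sin φ₁ cos δ + cos φ₁ sin δ cos θ)
   = arcsin(-0.37251·0.98336 + 0.92803·0.18166·0.66653) = -14.71073°
λ₂ = λ₁ + atan2(sin θ sin δ cos φ₁, cos δ − sin φ₁ sin φ₂) = -67.91812°

14.711°S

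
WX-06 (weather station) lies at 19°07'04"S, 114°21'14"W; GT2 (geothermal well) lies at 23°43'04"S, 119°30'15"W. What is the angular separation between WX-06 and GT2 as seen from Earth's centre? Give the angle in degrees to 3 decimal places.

WX-06: φ = -19.11778°, λ = -114.35389°
GT2: φ = -23.71778°, λ = -119.50417°
Δφ = -4.6000°,  Δλ = -5.1503°
a = sin²(Δφ/2) + cos φ₁ cos φ₂ sin²(Δλ/2) = 0.003357
c = 2·arcsin(√a) = 0.115941 rad = 6.6429°

6.643°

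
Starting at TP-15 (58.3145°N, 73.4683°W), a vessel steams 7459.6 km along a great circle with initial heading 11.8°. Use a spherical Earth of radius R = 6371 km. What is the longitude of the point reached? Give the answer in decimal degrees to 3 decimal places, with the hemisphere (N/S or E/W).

δ = d/R = 7459.6/6371 = 1.170868 rad
φ₂ = arcsin(sin φ₁ cos δ + cos φ₁ sin δ cos θ)
   = arcsin(0.85094·0.38935 + 0.52526·0.92109·0.97887) = 53.60067°
λ₂ = λ₁ + atan2(sin θ sin δ cos φ₁, cos δ − sin φ₁ sin φ₂) = 88.02483°

88.025°E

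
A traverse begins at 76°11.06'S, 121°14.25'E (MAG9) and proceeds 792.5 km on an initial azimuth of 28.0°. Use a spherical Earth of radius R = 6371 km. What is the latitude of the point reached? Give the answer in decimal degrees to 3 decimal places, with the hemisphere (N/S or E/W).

MAG9: φ = -76.18433°, λ = +121.23750°
δ = d/R = 792.5/6371 = 0.124392 rad
φ₂ = arcsin(sin φ₁ cos δ + cos φ₁ sin δ cos θ)
   = arcsin(-0.97107·0.99227 + 0.23880·0.12407·0.88295) = -69.62037°
λ₂ = λ₁ + atan2(sin θ sin δ cos φ₁, cos δ − sin φ₁ sin φ₂) = 130.86629°

69.620°S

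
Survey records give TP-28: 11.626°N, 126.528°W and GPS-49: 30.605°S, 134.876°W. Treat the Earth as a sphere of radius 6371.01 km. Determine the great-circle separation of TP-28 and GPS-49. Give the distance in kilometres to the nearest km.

Δφ = -42.2310°,  Δλ = -8.3480°
a = sin²(Δφ/2) + cos φ₁ cos φ₂ sin²(Δλ/2) = 0.134246
c = 2·arcsin(√a) = 0.750264 rad = 42.9870°
d = R·c = 6371.01 × 0.750264 = 4779.9 km

4780 km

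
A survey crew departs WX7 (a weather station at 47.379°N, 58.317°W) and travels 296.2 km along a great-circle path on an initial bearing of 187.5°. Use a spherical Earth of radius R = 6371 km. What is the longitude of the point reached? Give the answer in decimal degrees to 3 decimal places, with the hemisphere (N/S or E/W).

58.806°W

δ = d/R = 296.2/6371 = 0.046492 rad
φ₂ = arcsin(sin φ₁ cos δ + cos φ₁ sin δ cos θ)
   = arcsin(0.73585·0.99892 + 0.67715·0.04648·-0.99144) = 44.73692°
λ₂ = λ₁ + atan2(sin θ sin δ cos φ₁, cos δ − sin φ₁ sin φ₂) = -58.80630°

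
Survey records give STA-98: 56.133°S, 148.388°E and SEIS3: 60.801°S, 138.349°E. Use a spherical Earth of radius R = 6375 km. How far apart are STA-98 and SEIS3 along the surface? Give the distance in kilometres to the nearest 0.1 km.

780.2 km

Δφ = -4.6680°,  Δλ = -10.0390°
a = sin²(Δφ/2) + cos φ₁ cos φ₂ sin²(Δλ/2) = 0.003740
c = 2·arcsin(√a) = 0.122382 rad = 7.0120°
d = R·c = 6375 × 0.122382 = 780.2 km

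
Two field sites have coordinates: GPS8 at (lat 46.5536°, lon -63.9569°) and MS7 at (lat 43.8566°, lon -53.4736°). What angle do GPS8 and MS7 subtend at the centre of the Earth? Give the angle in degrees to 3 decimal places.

7.856°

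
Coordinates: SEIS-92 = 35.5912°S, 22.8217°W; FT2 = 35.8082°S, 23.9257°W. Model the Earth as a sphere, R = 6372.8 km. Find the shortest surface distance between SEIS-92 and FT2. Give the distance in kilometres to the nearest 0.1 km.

Δφ = -0.2170°,  Δλ = -1.1040°
a = sin²(Δφ/2) + cos φ₁ cos φ₂ sin²(Δλ/2) = 0.000065
c = 2·arcsin(√a) = 0.016099 rad = 0.9224°
d = R·c = 6372.8 × 0.016099 = 102.6 km

102.6 km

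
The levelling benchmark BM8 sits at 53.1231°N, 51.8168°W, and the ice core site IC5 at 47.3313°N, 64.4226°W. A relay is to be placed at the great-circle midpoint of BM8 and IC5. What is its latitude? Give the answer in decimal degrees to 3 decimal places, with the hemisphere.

Bx = cos φ₂ cos Δλ = 0.661421,  By = cos φ₂ sin Δλ = -0.147915
φₘ = atan2(sin φ₁ + sin φ₂, √((cos φ₁ + Bx)² + By²)) = 50.39728°
λₘ = λ₁ + atan2(By, cos φ₁ + Bx) = -58.50430°

50.397°N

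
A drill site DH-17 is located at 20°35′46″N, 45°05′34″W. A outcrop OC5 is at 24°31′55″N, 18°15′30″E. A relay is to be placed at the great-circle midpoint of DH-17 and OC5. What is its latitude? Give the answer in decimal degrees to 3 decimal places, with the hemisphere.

26.023°N

DH-17: φ = +20.59611°, λ = -45.09278°
OC5: φ = +24.53194°, λ = +18.25833°
Bx = cos φ₂ cos Δλ = 0.408034,  By = cos φ₂ sin Δλ = 0.813091
φₘ = atan2(sin φ₁ + sin φ₂, √((cos φ₁ + Bx)² + By²)) = 26.02336°
λₘ = λ₁ + atan2(By, cos φ₁ + Bx) = -13.92196°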